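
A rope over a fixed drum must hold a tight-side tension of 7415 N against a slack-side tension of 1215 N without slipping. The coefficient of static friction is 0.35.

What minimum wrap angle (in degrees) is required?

T₂/T₁ = e^{μβ} → β = ln(T₂/T₁)/μ.
β = ln(7415/1215)/0.35 = 1.809/0.35 = 5.168 rad.
In degrees: β = 5.168 × 180/π = 296°.

β_min ≈ 296°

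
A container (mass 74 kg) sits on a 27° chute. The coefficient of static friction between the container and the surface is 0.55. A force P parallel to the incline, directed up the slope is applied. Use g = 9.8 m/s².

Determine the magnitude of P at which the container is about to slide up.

P ≈ 685 N

At impending motion up the slope, friction acts down-slope at its limit: f = μ_s N.
P is parallel to the surface, so N = m g cos θ = 646 N.
Along the incline: P = m g sin θ + μ_s N = 329 + 0.55×646 = 685 N.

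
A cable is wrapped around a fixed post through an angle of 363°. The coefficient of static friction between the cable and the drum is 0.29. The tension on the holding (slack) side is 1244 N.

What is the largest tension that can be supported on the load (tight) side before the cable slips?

T_max ≈ 7810 N

At impending slip the capstan equation gives T₂/T₁ = e^{μβ} with β in radians.
β = 363° × π/180 = 6.336 rad.
e^{μβ} = e^{0.29×6.336} = 6.28.
T₂ = T₁ · e^{μβ} = 1244 × 6.28 = 7810 N.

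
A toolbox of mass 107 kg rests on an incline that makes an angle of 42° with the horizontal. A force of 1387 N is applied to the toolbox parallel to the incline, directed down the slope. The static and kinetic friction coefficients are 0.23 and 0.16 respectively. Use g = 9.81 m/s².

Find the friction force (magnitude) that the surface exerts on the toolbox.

f ≈ 125 N (up the incline)

Normal force: N = m g cos θ = 107 × 9.81 × cos 42° = 780.1 N.
Parallel to the incline, ΣF = 0 gives f = m g sin θ + P = 702.4 + 1387 = 2089 N (up-slope positive).
The static-friction ceiling is μ_s N = 0.23 × 780.1 = 179.4 N.
|2089| exceeds 179.4 N, so the toolbox slips down-slope; friction is kinetic, f = μ_k N = 0.16×780.1 = 125 N.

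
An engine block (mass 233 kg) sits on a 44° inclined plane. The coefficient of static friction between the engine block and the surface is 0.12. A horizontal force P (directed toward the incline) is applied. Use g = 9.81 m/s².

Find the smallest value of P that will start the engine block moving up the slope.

P ≈ 2810 N

At impending motion up the slope, friction acts down-slope at its limit: f = μ_s N.
Perpendicular to the incline: N = m g cos θ + P sin θ.
Along the incline: P cos θ = m g sin θ + μ_s N = m g sin θ + μ_s (m g cos θ + P sin θ).
Solving, P (cos θ − μ_s sin θ) = m g (sin θ + μ_s cos θ), so P = 233×9.81×(sin 44° + 0.12 cos 44°)/(cos 44° − 0.12 sin 44°) = 2290×0.781/0.636 = 2810 N.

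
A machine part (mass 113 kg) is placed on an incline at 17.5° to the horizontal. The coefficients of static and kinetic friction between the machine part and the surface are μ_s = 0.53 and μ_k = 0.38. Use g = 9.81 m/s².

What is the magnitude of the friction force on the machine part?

The normal reaction is N = m g cos θ = 1057 N.
For equilibrium along the incline, friction must balance the weight component: f = m g sin θ = 333.3 N up the slope.
The static-friction ceiling is μ_s N = 0.53 × 1057 = 560.3 N.
Since |333.3| ≤ 560.3 N, static friction is sufficient; f equals the required value, not μ_s N.

f ≈ 333 N (up the incline)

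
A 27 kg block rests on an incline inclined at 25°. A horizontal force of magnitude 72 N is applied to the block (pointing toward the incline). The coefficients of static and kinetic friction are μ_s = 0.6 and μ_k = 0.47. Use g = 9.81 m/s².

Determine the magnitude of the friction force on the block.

f ≈ 46.7 N (up the incline)

The horizontal push has a component P sin θ into the surface, so N = m g cos θ + P sin θ = 240.1 + 30.43 = 270.5 N.
Parallel to the incline: P cos θ − m g sin θ = 65.25 − 111.9 = -46.68 N; the friction needed to balance this is 46.68 N acting up the slope.
Maximum static friction: μ_s N = 0.6 × 270.5 = 162.3 N.
Since 46.68 N is within the 162.3 N limit, the block stays put and friction is exactly 46.7 N.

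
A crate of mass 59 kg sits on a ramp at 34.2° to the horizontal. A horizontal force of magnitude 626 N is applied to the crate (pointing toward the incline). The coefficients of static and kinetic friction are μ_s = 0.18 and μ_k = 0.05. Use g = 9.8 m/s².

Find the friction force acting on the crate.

The horizontal push has a component P sin θ into the surface, so N = m g cos θ + P sin θ = 478.2 + 351.9 = 830.1 N.
Along the incline, the net driving force (taking up-slope positive) is P cos θ − m g sin θ = 517.8 − 325 = 192.8 N, so equilibrium requires friction f = -192.8 N (down-slope).
Maximum static friction: μ_s N = 0.18 × 830.1 = 149.4 N.
|f_req| = 192.8 > 149.4 N → the crate slides up the incline; f = μ_k N = 0.05 × 830.1 = 41.5 N.

f ≈ 41.5 N (down the incline)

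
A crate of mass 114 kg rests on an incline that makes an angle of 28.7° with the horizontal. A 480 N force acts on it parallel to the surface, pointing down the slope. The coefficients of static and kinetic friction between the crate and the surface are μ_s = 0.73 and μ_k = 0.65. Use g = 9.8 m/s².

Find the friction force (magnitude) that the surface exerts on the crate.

f ≈ 637 N (up the incline)

Normal force: N = m g cos θ = 114 × 9.8 × cos 28.7° = 979.9 N.
Parallel to the incline, ΣF = 0 gives f = m g sin θ + P = 536.5 + 480 = 1017 N (up-slope positive).
Static friction can supply at most μ_s N = 715.4 N.
Since |1017| > 715.4 N, static friction cannot hold it; the crate slides down the incline and kinetic friction applies: f = μ_k N = 0.65 × 979.9 = 637 N.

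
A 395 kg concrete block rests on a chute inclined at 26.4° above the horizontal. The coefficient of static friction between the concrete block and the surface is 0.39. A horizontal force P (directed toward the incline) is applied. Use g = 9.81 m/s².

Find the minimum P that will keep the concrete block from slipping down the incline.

P_min ≈ 345 N

The concrete block tends to slide down (tan θ > μ_s), so at the point of impending slip friction acts up-slope at its limit: f = μ_s N.
Perpendicular to the incline: N = m g cos θ + P sin θ.
Along the incline: P cos θ + μ_s N = m g sin θ, i.e. P cos θ + μ_s (m g cos θ + P sin θ) = m g sin θ.
Solving, P (cos θ + μ_s sin θ) = m g (sin θ − μ_s cos θ), so P = 3870×0.09531/1.069 = 345 N.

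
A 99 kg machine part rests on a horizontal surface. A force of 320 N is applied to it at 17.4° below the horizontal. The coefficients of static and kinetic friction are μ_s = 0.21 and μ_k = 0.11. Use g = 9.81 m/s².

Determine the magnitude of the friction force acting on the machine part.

f ≈ 117 N

Vertical equilibrium gives N = m g + P sin α = 1067 N.
Horizontally, friction must balance P cos α = 305.4 N.
The static-friction limit is μ_s N = 224 N.
305.4 > 224 N → the machine part slides; f = μ_k N = 0.11×1067 = 117 N.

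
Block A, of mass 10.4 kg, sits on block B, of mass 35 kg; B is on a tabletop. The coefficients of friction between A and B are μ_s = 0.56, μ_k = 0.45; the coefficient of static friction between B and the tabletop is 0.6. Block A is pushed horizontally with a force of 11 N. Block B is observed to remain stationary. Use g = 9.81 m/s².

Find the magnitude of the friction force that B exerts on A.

Between the blocks, N₁ = m_A g = 102 N.
So the A–B interface can sustain at most μ_s N₁ = 57.13 N of static friction.
P = 11 N is within that limit, so A and B move together (both at rest); the A–B friction is simply f₁ = P = 11 N.
B experiences an equal 11 N forward from A (third law). B is in equilibrium, so the floor supplies f₂ = 11 N of static friction (limit μ_s(m_A+m_B)g = 267.2 N, not exceeded).

f ≈ 11 N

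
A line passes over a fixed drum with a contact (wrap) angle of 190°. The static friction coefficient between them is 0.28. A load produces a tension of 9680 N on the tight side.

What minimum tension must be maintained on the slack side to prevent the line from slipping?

T_min ≈ 3820 N

Capstan equation at impending slip: T_tight/T_slack = e^{μβ}.
β = 190° = 3.316 rad; e^{μβ} = e^{0.28×3.316} = 2.531.
T_slack = T_tight / e^{μβ} = 9680 / 2.531 = 3820 N.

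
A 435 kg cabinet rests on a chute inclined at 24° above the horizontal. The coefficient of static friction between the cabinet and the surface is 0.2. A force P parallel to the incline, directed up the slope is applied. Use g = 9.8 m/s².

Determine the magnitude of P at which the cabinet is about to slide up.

P ≈ 2510 N

At impending motion up the slope, friction acts down-slope at its limit: f = μ_s N.
P is parallel to the surface, so N = m g cos θ = 3890 N.
Along the incline: P = m g sin θ + μ_s N = 1730 + 0.2×3890 = 2510 N.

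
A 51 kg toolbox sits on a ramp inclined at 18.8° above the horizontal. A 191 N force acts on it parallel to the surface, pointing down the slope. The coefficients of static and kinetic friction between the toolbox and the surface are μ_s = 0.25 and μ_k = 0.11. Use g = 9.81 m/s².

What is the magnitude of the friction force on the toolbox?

f ≈ 52.1 N (up the incline)

Normal force: N = m g cos θ = 51 × 9.81 × cos 18.8° = 473.6 N.
The friction needed for equilibrium is m g sin θ + P = 161.2 + 191 = 352.2 N, measured positive up-slope.
The static-friction ceiling is μ_s N = 0.25 × 473.6 = 118.4 N.
|352.2| exceeds 118.4 N, so the toolbox slips down-slope; friction is kinetic, f = μ_k N = 0.11×473.6 = 52.1 N.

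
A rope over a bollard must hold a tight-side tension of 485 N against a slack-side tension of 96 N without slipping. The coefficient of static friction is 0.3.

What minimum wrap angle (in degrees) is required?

T₂/T₁ = e^{μβ} → β = ln(T₂/T₁)/μ.
β = ln(485/96)/0.3 = 1.62/0.3 = 5.399 rad.
In degrees: β = 5.399 × 180/π = 309°.

β_min ≈ 309°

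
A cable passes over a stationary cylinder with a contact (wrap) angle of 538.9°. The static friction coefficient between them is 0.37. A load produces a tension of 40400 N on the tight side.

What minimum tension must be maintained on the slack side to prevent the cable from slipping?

T_min ≈ 1240 N

Capstan equation at impending slip: T_tight/T_slack = e^{μβ}.
β = 538.9° = 9.406 rad; e^{μβ} = e^{0.37×9.406} = 32.46.
T_slack = T_tight / e^{μβ} = 40400 / 32.46 = 1240 N.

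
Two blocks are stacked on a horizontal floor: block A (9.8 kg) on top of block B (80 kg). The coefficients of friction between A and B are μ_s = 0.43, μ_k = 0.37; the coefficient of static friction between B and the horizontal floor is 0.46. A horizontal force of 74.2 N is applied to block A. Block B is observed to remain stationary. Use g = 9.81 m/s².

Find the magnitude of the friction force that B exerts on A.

Normal force at the A–B interface: N₁ = m_A g = 96.14 N.
So the A–B interface can sustain at most μ_s N₁ = 41.34 N of static friction.
Since P = 74.2 N > 41.34 N, A slides on B; the A–B friction is kinetic: f₁ = μ_k N₁ = 0.37×96.14 = 35.6 N.
B experiences an equal 35.6 N forward from A (third law). B is in equilibrium, so the floor supplies f₂ = 35.6 N of static friction (limit μ_s(m_A+m_B)g = 405.2 N, not exceeded).

f ≈ 35.6 N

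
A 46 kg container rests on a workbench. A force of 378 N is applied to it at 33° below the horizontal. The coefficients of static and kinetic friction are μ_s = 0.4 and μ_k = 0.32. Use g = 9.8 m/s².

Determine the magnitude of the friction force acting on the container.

f ≈ 210 N

The vertical component of P adds to the normal force: N = m g + P sin α = 450.8 + 205.9 = 656.7 N.
For equilibrium, f = P cos α = 378×cos 33° = 317 N.
μ_s N = 0.4 × 656.7 = 262.7 N.
The required friction exceeds μ_s N, so the container moves and f = μ_k N = 210 N.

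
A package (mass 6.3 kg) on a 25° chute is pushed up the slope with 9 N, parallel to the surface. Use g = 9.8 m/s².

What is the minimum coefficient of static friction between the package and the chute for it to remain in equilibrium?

μ_s,min ≈ 0.305

N = m g cos θ = 55.96 N.
Friction must make up the shortfall along the incline: f = m g sin θ − P = 26.09 − 9 = 17.09 N.
At the threshold f = μ_s N, so μ_s,min = 17.09/55.96 = 0.305.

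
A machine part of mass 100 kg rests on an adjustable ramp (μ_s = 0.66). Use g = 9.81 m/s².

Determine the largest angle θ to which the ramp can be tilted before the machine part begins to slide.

θ_max ≈ 33.4°

At the slip threshold, m g sin θ = μ_s · m g cos θ, so tan θ = μ_s.
θ_max = arctan(0.66) = 33.4°.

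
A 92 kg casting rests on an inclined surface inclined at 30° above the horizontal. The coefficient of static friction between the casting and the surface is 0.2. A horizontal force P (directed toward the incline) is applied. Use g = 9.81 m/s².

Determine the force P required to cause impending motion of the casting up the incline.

P ≈ 793 N

At impending motion up the slope, friction acts down-slope at its limit: f = μ_s N.
Perpendicular to the incline: N = m g cos θ + P sin θ.
Along the incline: P cos θ = m g sin θ + μ_s N = m g sin θ + μ_s (m g cos θ + P sin θ).
Solving, P (cos θ − μ_s sin θ) = m g (sin θ + μ_s cos θ), so P = 92×9.81×(sin 30° + 0.2 cos 30°)/(cos 30° − 0.2 sin 30°) = 903×0.6732/0.766 = 793 N.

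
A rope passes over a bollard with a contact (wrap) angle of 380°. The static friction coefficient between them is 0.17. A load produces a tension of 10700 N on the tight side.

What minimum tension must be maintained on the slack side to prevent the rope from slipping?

Capstan equation at impending slip: T_tight/T_slack = e^{μβ}.
β = 380° = 6.632 rad; e^{μβ} = e^{0.17×6.632} = 3.088.
T_slack = T_tight / e^{μβ} = 10700 / 3.088 = 3470 N.

T_min ≈ 3470 N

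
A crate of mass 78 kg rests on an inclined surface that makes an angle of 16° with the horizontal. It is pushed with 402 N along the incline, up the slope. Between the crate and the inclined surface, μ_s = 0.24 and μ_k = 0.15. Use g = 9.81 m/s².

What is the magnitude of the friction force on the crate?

The normal reaction is N = m g cos θ = 735.5 N.
The friction needed for equilibrium is m g sin θ − P = 210.9 − 402 = -191.1 N, measured positive up-slope.
The static-friction ceiling is μ_s N = 0.24 × 735.5 = 176.5 N.
|-191.1| exceeds 176.5 N, so the crate slips up-slope; friction is kinetic, f = μ_k N = 0.15×735.5 = 110 N.

f ≈ 110 N (down the incline)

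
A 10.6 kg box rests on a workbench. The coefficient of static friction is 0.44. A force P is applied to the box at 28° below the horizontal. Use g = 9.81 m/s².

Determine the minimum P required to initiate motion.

N = m g + P sin α (the push presses the box into the workbench).
At impending slip, P cos α = μ_s N = μ_s (m g + P sin α).
Solving: P (cos α − μ_s sin α) = μ_s m g → P = 0.44×104/(cos 28° − 0.44 sin 28°) = 45.8/0.6764 = 67.6 N.

P ≈ 67.6 N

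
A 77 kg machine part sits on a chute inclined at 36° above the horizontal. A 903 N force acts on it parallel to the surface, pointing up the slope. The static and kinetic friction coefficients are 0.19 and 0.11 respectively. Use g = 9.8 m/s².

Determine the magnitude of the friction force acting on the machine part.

Normal force: N = m g cos θ = 77 × 9.8 × cos 36° = 610.5 N.
The friction needed for equilibrium is m g sin θ − P = 443.5 − 903 = -459.5 N, measured positive up-slope.
Static friction can supply at most μ_s N = 116 N.
|-459.5| exceeds 116 N, so the machine part slips up-slope; friction is kinetic, f = μ_k N = 0.11×610.5 = 67.2 N.

f ≈ 67.2 N (down the incline)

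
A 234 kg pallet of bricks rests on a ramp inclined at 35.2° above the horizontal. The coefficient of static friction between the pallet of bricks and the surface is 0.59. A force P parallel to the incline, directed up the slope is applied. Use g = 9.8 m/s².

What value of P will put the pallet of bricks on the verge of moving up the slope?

At impending motion up the slope, friction acts down-slope at its limit: f = μ_s N.
P is parallel to the surface, so N = m g cos θ = 1870 N.
Along the incline: P = m g sin θ + μ_s N = 1320 + 0.59×1870 = 2430 N.

P ≈ 2430 N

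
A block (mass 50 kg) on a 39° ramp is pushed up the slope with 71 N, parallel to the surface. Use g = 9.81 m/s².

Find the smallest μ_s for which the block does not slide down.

μ_s,min ≈ 0.624

N = m g cos θ = 381.2 N.
Friction must make up the shortfall along the incline: f = m g sin θ − P = 308.7 − 71 = 237.7 N.
At the threshold f = μ_s N, so μ_s,min = 237.7/381.2 = 0.624.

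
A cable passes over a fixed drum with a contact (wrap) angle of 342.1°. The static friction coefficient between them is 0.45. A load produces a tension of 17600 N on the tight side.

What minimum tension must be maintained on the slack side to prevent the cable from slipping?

T_min ≈ 1200 N

Capstan equation at impending slip: T_tight/T_slack = e^{μβ}.
β = 342.1° = 5.971 rad; e^{μβ} = e^{0.45×5.971} = 14.69.
T_slack = T_tight / e^{μβ} = 17600 / 14.69 = 1200 N.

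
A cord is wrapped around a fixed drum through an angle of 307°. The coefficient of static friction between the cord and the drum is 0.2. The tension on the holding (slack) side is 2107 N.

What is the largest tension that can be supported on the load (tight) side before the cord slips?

T_max ≈ 6150 N

At impending slip the capstan equation gives T₂/T₁ = e^{μβ} with β in radians.
β = 307° × π/180 = 5.358 rad.
e^{μβ} = e^{0.2×5.358} = 2.92.
T₂ = T₁ · e^{μβ} = 2107 × 2.92 = 6150 N.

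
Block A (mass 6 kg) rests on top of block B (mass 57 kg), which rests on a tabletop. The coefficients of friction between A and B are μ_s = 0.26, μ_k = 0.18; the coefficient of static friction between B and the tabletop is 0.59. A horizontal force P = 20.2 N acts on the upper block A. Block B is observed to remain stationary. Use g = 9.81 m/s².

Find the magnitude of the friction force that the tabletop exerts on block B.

f ≈ 10.6 N

The normal force B exerts on A is simply A's weight, N₁ = 58.86 N.
So the A–B interface can sustain at most μ_s N₁ = 15.3 N of static friction.
Since P = 20.2 N > 15.3 N, A slides on B; the A–B friction is kinetic: f₁ = μ_k N₁ = 0.18×58.86 = 10.6 N.
B experiences an equal 10.6 N forward from A (third law). B is in equilibrium, so the floor supplies f₂ = 10.6 N of static friction (limit μ_s(m_A+m_B)g = 364.6 N, not exceeded).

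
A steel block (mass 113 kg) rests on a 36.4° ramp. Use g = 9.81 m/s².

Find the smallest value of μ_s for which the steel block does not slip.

At the slip threshold m g sin θ = μ_s m g cos θ, so μ_s,min = tan θ.
μ_s,min = tan 36.4° = 0.737.

μ_s,min ≈ 0.737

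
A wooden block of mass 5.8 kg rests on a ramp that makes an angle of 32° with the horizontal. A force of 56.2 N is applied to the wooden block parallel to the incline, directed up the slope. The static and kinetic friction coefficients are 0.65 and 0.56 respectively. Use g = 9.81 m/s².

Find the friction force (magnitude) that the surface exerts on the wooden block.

f ≈ 26 N (down the incline)

The normal reaction is N = m g cos θ = 48.25 N.
The friction needed for equilibrium is m g sin θ − P = 30.15 − 56.2 = -26.05 N, measured positive up-slope.
The static-friction ceiling is μ_s N = 0.65 × 48.25 = 31.36 N.
Since |-26.05| ≤ 31.36 N, no slip — friction simply equals what equilibrium demands.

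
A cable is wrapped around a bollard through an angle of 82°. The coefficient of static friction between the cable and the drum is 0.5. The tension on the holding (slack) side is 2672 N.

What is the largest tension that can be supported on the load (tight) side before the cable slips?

At impending slip the capstan equation gives T₂/T₁ = e^{μβ} with β in radians.
β = 82° × π/180 = 1.431 rad.
e^{μβ} = e^{0.5×1.431} = 2.045.
T₂ = T₁ · e^{μβ} = 2672 × 2.045 = 5470 N.

T_max ≈ 5470 N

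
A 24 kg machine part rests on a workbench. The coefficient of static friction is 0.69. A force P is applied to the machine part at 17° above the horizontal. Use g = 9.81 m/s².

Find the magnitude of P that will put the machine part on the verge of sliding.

N = m g − P sin α (the pull lifts the machine part).
At impending slip, P cos α = μ_s N = μ_s (m g − P sin α).
Solving: P (cos α + μ_s sin α) = μ_s m g → P = 0.69×235/(cos 17° + 0.69 sin 17°) = 162/1.158 = 140 N.

P ≈ 140 N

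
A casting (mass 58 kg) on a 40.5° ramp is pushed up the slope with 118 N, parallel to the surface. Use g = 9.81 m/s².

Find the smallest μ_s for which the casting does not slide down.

μ_s,min ≈ 0.581

N = m g cos θ = 432.7 N.
Friction must make up the shortfall along the incline: f = m g sin θ − P = 369.5 − 118 = 251.5 N.
At the threshold f = μ_s N, so μ_s,min = 251.5/432.7 = 0.581.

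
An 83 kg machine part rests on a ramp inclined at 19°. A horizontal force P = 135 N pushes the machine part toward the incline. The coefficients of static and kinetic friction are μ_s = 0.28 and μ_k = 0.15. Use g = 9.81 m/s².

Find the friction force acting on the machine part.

f ≈ 137 N (up the incline)

The horizontal push has a component P sin θ into the surface, so N = m g cos θ + P sin θ = 769.9 + 43.95 = 813.8 N.
Along the incline, the net driving force (taking up-slope positive) is P cos θ − m g sin θ = 127.6 − 265.1 = -137.4 N, so equilibrium requires friction f = 137.4 N (up-slope).
Maximum static friction: μ_s N = 0.28 × 813.8 = 227.9 N.
|f_req| = 137.4 ≤ 227.9 N → the machine part is in equilibrium; friction equals the required value.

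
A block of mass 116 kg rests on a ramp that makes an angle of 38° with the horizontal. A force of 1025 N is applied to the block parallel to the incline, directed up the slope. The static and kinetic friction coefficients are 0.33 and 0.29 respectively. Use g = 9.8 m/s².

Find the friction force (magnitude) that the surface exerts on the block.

f ≈ 260 N (down the incline)

Perpendicular to the surface, N = m g cos θ = 116·9.8·cos 38° = 895.8 N.
The friction needed for equilibrium is m g sin θ − P = 699.9 − 1025 = -325.1 N, measured positive up-slope.
The static-friction ceiling is μ_s N = 0.33 × 895.8 = 295.6 N.
Since |-325.1| > 295.6 N, static friction cannot hold it; the block slides up the incline and kinetic friction applies: f = μ_k N = 0.29 × 895.8 = 260 N.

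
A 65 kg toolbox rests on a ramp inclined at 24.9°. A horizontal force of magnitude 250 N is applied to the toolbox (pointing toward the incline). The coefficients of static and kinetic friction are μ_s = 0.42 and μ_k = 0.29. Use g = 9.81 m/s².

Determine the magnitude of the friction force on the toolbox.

Resolve perpendicular to the incline: N = m g cos θ + P sin θ = 65×9.81×cos 24.9° + 250×sin 24.9° = 683.6 N.
Parallel to the incline: P cos θ − m g sin θ = 226.8 − 268.5 = -41.71 N; the friction needed to balance this is 41.71 N acting up the slope.
The limit of static friction is μ_s N = 287.1 N.
Since 41.71 N is within the 287.1 N limit, the toolbox stays put and friction is exactly 41.7 N.

f ≈ 41.7 N (up the incline)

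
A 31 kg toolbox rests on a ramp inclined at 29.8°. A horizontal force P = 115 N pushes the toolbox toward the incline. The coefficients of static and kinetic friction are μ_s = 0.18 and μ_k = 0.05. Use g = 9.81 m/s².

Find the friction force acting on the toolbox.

The horizontal push has a component P sin θ into the surface, so N = m g cos θ + P sin θ = 263.9 + 57.15 = 321 N.
Parallel to the incline: P cos θ − m g sin θ = 99.79 − 151.1 = -51.34 N; the friction needed to balance this is 51.34 N acting up the slope.
The limit of static friction is μ_s N = 57.79 N.
Since 51.34 N is within the 57.79 N limit, the toolbox stays put and friction is exactly 51.3 N.

f ≈ 51.3 N (up the incline)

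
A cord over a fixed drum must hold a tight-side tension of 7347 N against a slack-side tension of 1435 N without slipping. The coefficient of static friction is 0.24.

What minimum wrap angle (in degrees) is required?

β_min ≈ 390°

T₂/T₁ = e^{μβ} → β = ln(T₂/T₁)/μ.
β = ln(7347/1435)/0.24 = 1.633/0.24 = 6.805 rad.
In degrees: β = 6.805 × 180/π = 390°.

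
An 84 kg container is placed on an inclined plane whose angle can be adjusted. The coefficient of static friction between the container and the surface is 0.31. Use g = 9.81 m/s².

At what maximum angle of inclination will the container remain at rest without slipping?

θ_max ≈ 17.2°

At the slip threshold, m g sin θ = μ_s · m g cos θ, so tan θ = μ_s.
θ_max = arctan(0.31) = 17.2°.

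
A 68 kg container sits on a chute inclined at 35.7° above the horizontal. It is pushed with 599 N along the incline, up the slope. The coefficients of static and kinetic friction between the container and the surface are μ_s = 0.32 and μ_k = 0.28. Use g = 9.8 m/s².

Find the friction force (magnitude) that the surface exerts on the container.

The normal reaction is N = m g cos θ = 541.2 N.
For equilibrium along the incline the friction force must supply f = m g sin θ − P = 388.9 − 599 = -210.1 N (positive meaning up-slope).
Static friction can supply at most μ_s N = 173.2 N.
|-210.1| exceeds 173.2 N, so the container slips up-slope; friction is kinetic, f = μ_k N = 0.28×541.2 = 152 N.

f ≈ 152 N (down the incline)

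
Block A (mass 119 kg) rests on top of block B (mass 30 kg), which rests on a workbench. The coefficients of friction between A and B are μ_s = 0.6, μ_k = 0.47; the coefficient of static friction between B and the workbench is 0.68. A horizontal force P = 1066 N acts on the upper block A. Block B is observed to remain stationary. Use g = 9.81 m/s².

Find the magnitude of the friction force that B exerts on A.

f ≈ 549 N

Normal force at the A–B interface: N₁ = m_A g = 1167 N.
So the A–B interface can sustain at most μ_s N₁ = 700.4 N of static friction.
Since P = 1066 N > 700.4 N, A slides on B; the A–B friction is kinetic: f₁ = μ_k N₁ = 0.47×1167 = 549 N.
By Newton's third law B feels 549 N forward from A. With B stationary, the floor's static friction on B balances it: f₂ = 549 N (well within μ_s(m_A+m_B)g = 993.9 N).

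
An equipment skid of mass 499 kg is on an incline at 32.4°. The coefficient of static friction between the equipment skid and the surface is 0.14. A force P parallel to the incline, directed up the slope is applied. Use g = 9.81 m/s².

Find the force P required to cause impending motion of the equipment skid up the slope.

At impending motion up the slope, friction acts down-slope at its limit: f = μ_s N.
P is parallel to the surface, so N = m g cos θ = 4130 N.
Along the incline: P = m g sin θ + μ_s N = 2620 + 0.14×4130 = 3200 N.

P ≈ 3200 N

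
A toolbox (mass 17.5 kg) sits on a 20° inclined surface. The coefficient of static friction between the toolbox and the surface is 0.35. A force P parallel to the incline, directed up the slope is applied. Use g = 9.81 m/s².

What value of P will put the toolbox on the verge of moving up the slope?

At impending motion up the slope, friction acts down-slope at its limit: f = μ_s N.
P is parallel to the surface, so N = m g cos θ = 161 N.
Along the incline: P = m g sin θ + μ_s N = 58.7 + 0.35×161 = 115 N.

P ≈ 115 N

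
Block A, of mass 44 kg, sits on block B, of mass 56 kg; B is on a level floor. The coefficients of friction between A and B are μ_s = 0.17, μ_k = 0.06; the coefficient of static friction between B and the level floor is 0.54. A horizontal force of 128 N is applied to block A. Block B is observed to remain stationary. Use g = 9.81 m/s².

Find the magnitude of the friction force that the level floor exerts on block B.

f ≈ 25.9 N

Normal force at the A–B interface: N₁ = m_A g = 431.6 N.
Maximum static friction on A from B: μ_s N₁ = 0.17×431.6 = 73.38 N.
P = 128 N exceeds that limit, so A slips over B and the interface friction becomes kinetic: f₁ = μ_k N₁ = 0.06×431.6 = 25.9 N.
By Newton's third law B feels 25.9 N forward from A. With B stationary, the floor's static friction on B balances it: f₂ = 25.9 N (well within μ_s(m_A+m_B)g = 529.7 N).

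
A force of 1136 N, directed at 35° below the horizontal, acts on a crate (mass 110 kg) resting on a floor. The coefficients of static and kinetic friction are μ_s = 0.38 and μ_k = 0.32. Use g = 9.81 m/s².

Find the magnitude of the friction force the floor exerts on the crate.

The vertical component of P adds to the normal force: N = m g + P sin α = 1079 + 651.6 = 1731 N.
The horizontal driving force is P cos α = 930.6 N, so equilibrium needs friction f = 930.6 N.
The static-friction limit is μ_s N = 657.7 N.
The required friction exceeds μ_s N, so the crate moves and f = μ_k N = 554 N.

f ≈ 554 N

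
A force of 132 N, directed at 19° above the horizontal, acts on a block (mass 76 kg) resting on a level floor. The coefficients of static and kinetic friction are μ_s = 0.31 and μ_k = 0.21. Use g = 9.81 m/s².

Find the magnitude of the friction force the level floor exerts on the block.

f ≈ 125 N

N = m g − P sin α = 745.6 − 132×sin 19° = 702.6 N.
For equilibrium, f = P cos α = 132×cos 19° = 124.8 N.
μ_s N = 0.31 × 702.6 = 217.8 N.
124.8 ≤ 217.8 N → static; friction equals the required 125 N.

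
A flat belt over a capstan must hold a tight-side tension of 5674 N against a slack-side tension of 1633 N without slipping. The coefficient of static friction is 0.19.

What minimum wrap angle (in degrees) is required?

β_min ≈ 376°

T₂/T₁ = e^{μβ} → β = ln(T₂/T₁)/μ.
β = ln(5674/1633)/0.19 = 1.245/0.19 = 6.555 rad.
In degrees: β = 6.555 × 180/π = 376°.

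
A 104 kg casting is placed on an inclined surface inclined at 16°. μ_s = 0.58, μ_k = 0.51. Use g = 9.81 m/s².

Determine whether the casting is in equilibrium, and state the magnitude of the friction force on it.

f ≈ 281 N

N = m g cos θ = 981 N.
Down-slope weight component: m g sin θ = 281 N.
μ_s N = 569 N.
281 ≤ 569 N, so it stays put; friction = 281 N.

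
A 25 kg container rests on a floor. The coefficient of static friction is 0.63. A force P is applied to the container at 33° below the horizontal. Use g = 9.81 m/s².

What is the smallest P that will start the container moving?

P ≈ 312 N

N = m g + P sin α (the push presses the container into the floor).
At impending slip, P cos α = μ_s N = μ_s (m g + P sin α).
Solving: P (cos α − μ_s sin α) = μ_s m g → P = 0.63×245/(cos 33° − 0.63 sin 33°) = 155/0.4955 = 312 N.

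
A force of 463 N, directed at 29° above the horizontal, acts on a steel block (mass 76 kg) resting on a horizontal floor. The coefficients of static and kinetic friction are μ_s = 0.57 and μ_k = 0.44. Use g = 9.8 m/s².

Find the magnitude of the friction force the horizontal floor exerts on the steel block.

Vertical equilibrium gives N = m g − P sin α = 520.3 N.
The horizontal driving force is P cos α = 404.9 N, so equilibrium needs friction f = 404.9 N.
The static-friction limit is μ_s N = 296.6 N.
404.9 > 296.6 N → the steel block slides; f = μ_k N = 0.44×520.3 = 229 N.

f ≈ 229 N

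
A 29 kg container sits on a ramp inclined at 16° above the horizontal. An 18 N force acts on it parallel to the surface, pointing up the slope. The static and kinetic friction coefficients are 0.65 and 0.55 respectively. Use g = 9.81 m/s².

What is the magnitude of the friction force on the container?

The normal reaction is N = m g cos θ = 273.5 N.
Parallel to the incline, ΣF = 0 gives f = m g sin θ − P = 78.42 − 18 = 60.42 N (up-slope positive).
Static friction can supply at most μ_s N = 177.8 N.
Since |60.42| ≤ 177.8 N, static friction is sufficient; f equals the required value, not μ_s N.

f ≈ 60.4 N (up the incline)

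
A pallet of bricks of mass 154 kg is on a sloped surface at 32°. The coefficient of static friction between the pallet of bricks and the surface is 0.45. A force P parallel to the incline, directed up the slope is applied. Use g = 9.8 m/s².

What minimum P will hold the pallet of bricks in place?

The pallet of bricks tends to slide down (tan θ > μ_s), so at the point of impending slip friction acts up-slope at its limit: f = μ_s N.
P is parallel to the surface, so N = m g cos θ = 1280 N.
Along the incline: P + μ_s N = m g sin θ, so P = 800 − 0.45×1280 = 224 N.

P_min ≈ 224 N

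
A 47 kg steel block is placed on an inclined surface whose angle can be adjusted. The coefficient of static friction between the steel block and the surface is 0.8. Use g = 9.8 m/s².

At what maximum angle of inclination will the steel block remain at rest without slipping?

θ_max ≈ 38.7°

At the slip threshold, m g sin θ = μ_s · m g cos θ, so tan θ = μ_s.
θ_max = arctan(0.8) = 38.7°.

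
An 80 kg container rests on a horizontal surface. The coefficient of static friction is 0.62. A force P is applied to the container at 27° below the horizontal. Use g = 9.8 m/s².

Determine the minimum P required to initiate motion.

P ≈ 797 N

N = m g + P sin α (the push presses the container into the horizontal surface).
At impending slip, P cos α = μ_s N = μ_s (m g + P sin α).
Solving: P (cos α − μ_s sin α) = μ_s m g → P = 0.62×784/(cos 27° − 0.62 sin 27°) = 486/0.6095 = 797 N.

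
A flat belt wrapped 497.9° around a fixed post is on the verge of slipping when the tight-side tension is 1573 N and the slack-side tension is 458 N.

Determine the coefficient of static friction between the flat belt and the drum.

T₂/T₁ = e^{μβ} → μ = ln(T₂/T₁)/β.
β = 497.9° = 8.69 rad.
μ = ln(1573/458)/8.69 = ln(3.434)/8.69 = 0.142.

μ ≈ 0.142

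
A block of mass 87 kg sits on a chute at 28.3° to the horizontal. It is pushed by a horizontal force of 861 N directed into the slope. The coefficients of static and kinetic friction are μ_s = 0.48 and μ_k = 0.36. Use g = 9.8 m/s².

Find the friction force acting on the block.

The horizontal push has a component P sin θ into the surface, so N = m g cos θ + P sin θ = 750.7 + 408.2 = 1159 N.
Parallel to the incline: P cos θ − m g sin θ = 758.1 − 404.2 = 353.9 N; the friction needed to balance this is 353.9 N acting down the slope.
The limit of static friction is μ_s N = 556.3 N.
Since 353.9 N is within the 556.3 N limit, the block stays put and friction is exactly 354 N.

f ≈ 354 N (down the incline)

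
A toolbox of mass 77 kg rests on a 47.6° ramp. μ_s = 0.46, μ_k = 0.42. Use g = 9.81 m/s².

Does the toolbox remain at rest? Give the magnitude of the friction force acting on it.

f ≈ 214 N

N = m g cos θ = 509 N.
Down-slope weight component: m g sin θ = 558 N.
μ_s N = 234 N.
558 > 234 N, so it slides; kinetic friction f = μ_k N = 0.42×509 = 214 N.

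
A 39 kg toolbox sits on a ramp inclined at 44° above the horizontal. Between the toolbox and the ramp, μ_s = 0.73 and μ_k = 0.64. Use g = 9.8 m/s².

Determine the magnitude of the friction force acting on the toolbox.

f ≈ 176 N (up the incline)

The normal reaction is N = m g cos θ = 274.9 N.
For equilibrium along the incline, friction must balance the weight component: f = m g sin θ = 265.5 N up the slope.
Static friction can supply at most μ_s N = 200.7 N.
|265.5| exceeds 200.7 N, so the toolbox slips down-slope; friction is kinetic, f = μ_k N = 0.64×274.9 = 176 N.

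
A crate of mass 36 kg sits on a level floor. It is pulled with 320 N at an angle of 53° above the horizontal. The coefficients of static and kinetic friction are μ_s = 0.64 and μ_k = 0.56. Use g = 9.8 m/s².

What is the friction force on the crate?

f ≈ 54.5 N

The vertical component of P reduces the normal force: N = m g − P sin α = 352.8 − 255.6 = 97.24 N.
For equilibrium, f = P cos α = 320×cos 53° = 192.6 N.
μ_s N = 0.64 × 97.24 = 62.23 N.
The required friction exceeds μ_s N, so the crate moves and f = μ_k N = 54.5 N.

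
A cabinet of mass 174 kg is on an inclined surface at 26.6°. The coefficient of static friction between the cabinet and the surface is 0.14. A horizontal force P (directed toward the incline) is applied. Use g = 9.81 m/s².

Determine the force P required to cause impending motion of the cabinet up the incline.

P ≈ 1180 N

At impending motion up the slope, friction acts down-slope at its limit: f = μ_s N.
Perpendicular to the incline: N = m g cos θ + P sin θ.
Along the incline: P cos θ = m g sin θ + μ_s N = m g sin θ + μ_s (m g cos θ + P sin θ).
Solving, P (cos θ − μ_s sin θ) = m g (sin θ + μ_s cos θ), so P = 174×9.81×(sin 26.6° + 0.14 cos 26.6°)/(cos 26.6° − 0.14 sin 26.6°) = 1710×0.5729/0.8315 = 1180 N.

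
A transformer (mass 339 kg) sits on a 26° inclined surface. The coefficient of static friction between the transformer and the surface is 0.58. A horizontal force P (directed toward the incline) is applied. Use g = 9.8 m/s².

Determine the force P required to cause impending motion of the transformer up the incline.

P ≈ 4950 N

At impending motion up the slope, friction acts down-slope at its limit: f = μ_s N.
Perpendicular to the incline: N = m g cos θ + P sin θ.
Along the incline: P cos θ = m g sin θ + μ_s N = m g sin θ + μ_s (m g cos θ + P sin θ).
Solving, P (cos θ − μ_s sin θ) = m g (sin θ + μ_s cos θ), so P = 339×9.8×(sin 26° + 0.58 cos 26°)/(cos 26° − 0.58 sin 26°) = 3320×0.9597/0.6445 = 4950 N.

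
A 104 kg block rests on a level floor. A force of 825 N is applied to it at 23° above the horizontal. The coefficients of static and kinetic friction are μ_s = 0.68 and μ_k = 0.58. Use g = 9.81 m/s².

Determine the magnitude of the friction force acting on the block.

f ≈ 405 N

The vertical component of P reduces the normal force: N = m g − P sin α = 1020 − 322.4 = 697.9 N.
The horizontal driving force is P cos α = 759.4 N, so equilibrium needs friction f = 759.4 N.
μ_s N = 0.68 × 697.9 = 474.6 N.
The required friction exceeds μ_s N, so the block moves and f = μ_k N = 405 N.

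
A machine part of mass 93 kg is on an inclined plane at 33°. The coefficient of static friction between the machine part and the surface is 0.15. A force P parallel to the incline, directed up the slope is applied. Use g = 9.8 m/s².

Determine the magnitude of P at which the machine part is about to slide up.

At impending motion up the slope, friction acts down-slope at its limit: f = μ_s N.
P is parallel to the surface, so N = m g cos θ = 764 N.
Along the incline: P = m g sin θ + μ_s N = 496 + 0.15×764 = 611 N.

P ≈ 611 N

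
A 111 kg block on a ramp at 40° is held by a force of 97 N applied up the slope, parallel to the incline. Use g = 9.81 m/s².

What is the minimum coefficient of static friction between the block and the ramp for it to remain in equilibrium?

N = m g cos θ = 834.2 N.
Friction must make up the shortfall along the incline: f = m g sin θ − P = 699.9 − 97 = 602.9 N.
At the threshold f = μ_s N, so μ_s,min = 602.9/834.2 = 0.723.

μ_s,min ≈ 0.723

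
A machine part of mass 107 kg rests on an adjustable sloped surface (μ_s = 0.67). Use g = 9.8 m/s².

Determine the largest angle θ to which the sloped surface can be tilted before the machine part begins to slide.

At the slip threshold, m g sin θ = μ_s · m g cos θ, so tan θ = μ_s.
θ_max = arctan(0.67) = 33.8°.

θ_max ≈ 33.8°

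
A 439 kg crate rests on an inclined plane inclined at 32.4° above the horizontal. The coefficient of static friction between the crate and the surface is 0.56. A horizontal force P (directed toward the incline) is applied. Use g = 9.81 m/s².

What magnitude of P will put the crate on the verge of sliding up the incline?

P ≈ 7980 N

At impending motion up the slope, friction acts down-slope at its limit: f = μ_s N.
Perpendicular to the incline: N = m g cos θ + P sin θ.
Along the incline: P cos θ = m g sin θ + μ_s N = m g sin θ + μ_s (m g cos θ + P sin θ).
Solving, P (cos θ − μ_s sin θ) = m g (sin θ + μ_s cos θ), so P = 439×9.81×(sin 32.4° + 0.56 cos 32.4°)/(cos 32.4° − 0.56 sin 32.4°) = 4310×1.009/0.5443 = 7980 N.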